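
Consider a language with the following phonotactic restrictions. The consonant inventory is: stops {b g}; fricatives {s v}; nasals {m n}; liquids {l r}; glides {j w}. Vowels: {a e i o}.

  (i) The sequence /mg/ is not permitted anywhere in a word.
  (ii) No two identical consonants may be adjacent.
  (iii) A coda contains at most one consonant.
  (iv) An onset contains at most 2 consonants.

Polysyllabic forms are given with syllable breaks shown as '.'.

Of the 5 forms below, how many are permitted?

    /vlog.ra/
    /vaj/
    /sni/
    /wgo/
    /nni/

/vlog.ra/ — σ1 onset /vl/ (2C), coda /g/ ok; σ2 onset /r/, coda /∅/ ok → permitted
/vaj/ — σ1 onset /v/, coda /j/ ok → permitted
/sni/ — σ1 onset /sn/ (2C), coda /∅/ ok → permitted
/wgo/ — σ1 onset /wg/ (2C), coda /∅/ ok → permitted
/nni/ — violates constraint (ii): adjacent identical consonants /nn/ → not permitted
Permitted: /vlog.ra/, /vaj/, /sni/, /wgo/ → 4.

4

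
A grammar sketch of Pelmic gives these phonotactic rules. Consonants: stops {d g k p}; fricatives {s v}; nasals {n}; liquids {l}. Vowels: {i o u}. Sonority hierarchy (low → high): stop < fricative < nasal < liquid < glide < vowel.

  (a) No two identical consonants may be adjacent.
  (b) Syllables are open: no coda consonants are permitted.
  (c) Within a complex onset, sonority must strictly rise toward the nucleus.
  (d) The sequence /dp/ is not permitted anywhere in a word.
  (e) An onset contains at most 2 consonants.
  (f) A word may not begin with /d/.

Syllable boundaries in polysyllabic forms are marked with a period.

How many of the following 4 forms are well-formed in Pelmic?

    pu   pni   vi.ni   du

3

pu — σ1 onset /p/, coda /∅/ ok → well-formed
pni — σ1 onset /pn/ (1→3 rises), coda /∅/ ok → well-formed
vi.ni — σ1 onset /v/, coda /∅/ ok; σ2 onset /n/, coda /∅/ ok → well-formed
du — violates constraint (f): word begins with /d/ → ill-formed
Well-formed: pu, pni, vi.ni → 3.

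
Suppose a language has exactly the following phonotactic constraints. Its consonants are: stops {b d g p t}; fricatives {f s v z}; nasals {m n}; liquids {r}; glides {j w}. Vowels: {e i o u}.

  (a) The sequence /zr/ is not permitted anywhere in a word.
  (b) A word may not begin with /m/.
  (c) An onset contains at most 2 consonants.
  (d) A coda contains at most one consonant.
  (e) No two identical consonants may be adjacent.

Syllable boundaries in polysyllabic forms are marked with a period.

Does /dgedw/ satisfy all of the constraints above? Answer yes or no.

/dgedw/ — violates constraint (d): syllable 1 coda /dw/ has 2 consonants (> 1) → ill-formed

no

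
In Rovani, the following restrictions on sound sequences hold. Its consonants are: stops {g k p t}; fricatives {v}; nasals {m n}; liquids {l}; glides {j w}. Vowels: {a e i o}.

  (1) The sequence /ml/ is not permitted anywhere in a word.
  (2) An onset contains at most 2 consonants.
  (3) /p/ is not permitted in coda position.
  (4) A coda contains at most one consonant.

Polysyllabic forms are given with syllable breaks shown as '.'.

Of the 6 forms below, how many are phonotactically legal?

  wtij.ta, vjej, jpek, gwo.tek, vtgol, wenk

4

wtij.ta — σ1 onset /wt/ (2C), coda /j/ ok; σ2 onset /t/, coda /∅/ ok → phonotactically legal
vjej — σ1 onset /vj/ (2C), coda /j/ ok → phonotactically legal
jpek — σ1 onset /jp/ (2C), coda /k/ ok → phonotactically legal
gwo.tek — σ1 onset /gw/ (2C), coda /∅/ ok; σ2 onset /t/, coda /k/ ok → phonotactically legal
vtgol — violates constraint 2: syllable 1 onset /vtg/ has 3 consonants (> 2) → phonotactically illegal
wenk — violates constraint 4: syllable 1 coda /nk/ has 2 consonants (> 1) → phonotactically illegal
Phonotactically legal: wtij.ta, vjej, jpek, gwo.tek → 4.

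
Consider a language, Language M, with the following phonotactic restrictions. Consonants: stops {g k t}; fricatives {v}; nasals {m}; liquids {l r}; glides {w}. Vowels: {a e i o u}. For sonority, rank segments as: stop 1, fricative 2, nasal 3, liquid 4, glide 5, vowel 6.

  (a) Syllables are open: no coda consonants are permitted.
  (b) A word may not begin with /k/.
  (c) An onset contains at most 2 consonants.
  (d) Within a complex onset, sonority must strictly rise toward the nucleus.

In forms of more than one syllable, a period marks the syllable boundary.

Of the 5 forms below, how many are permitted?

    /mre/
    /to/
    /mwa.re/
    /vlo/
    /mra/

5

/mre/ — σ1 onset /mr/ (3→4 rises), coda /∅/ ok → permitted
/to/ — σ1 onset /t/, coda /∅/ ok → permitted
/mwa.re/ — σ1 onset /mw/ (3→5 rises), coda /∅/ ok; σ2 onset /r/, coda /∅/ ok → permitted
/vlo/ — σ1 onset /vl/ (2→4 rises), coda /∅/ ok → permitted
/mra/ — σ1 onset /mr/ (3→4 rises), coda /∅/ ok → permitted
Permitted: /mre/, /to/, /mwa.re/, /vlo/, /mra/ → 5.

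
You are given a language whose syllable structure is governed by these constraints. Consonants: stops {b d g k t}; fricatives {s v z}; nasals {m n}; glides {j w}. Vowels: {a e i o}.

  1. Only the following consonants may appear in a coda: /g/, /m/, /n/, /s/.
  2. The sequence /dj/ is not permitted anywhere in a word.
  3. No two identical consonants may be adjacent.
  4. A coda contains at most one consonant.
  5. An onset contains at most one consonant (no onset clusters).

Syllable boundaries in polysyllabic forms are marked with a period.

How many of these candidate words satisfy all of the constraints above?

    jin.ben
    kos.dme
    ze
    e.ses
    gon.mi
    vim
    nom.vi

jin.ben — σ1 onset /j/, coda /n/ ok; σ2 onset /b/, coda /n/ ok → phonotactically legal
kos.dme — violates constraint 5: syllable 2 onset /dm/ has 2 consonants (> 1) → phonotactically illegal
ze — σ1 onset /z/, coda /∅/ ok → phonotactically legal
e.ses — σ1 onset /∅/, coda /∅/ ok; σ2 onset /s/, coda /s/ ok → phonotactically legal
gon.mi — σ1 onset /g/, coda /n/ ok; σ2 onset /m/, coda /∅/ ok → phonotactically legal
vim — σ1 onset /v/, coda /m/ ok → phonotactically legal
nom.vi — σ1 onset /n/, coda /m/ ok; σ2 onset /v/, coda /∅/ ok → phonotactically legal
Phonotactically legal: jin.ben, ze, e.ses, gon.mi, vim, nom.vi → 6.

6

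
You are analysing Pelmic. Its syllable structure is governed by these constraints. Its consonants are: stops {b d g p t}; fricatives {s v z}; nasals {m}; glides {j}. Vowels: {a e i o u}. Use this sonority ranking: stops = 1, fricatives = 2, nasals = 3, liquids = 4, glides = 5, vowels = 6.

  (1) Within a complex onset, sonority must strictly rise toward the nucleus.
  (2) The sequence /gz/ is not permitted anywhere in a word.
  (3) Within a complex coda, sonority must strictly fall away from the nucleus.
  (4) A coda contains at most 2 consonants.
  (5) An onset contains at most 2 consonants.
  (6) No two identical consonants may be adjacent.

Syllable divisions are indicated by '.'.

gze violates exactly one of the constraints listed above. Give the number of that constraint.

gze: contains banned sequence /gz/.
This is a violation of constraint 2: "The sequence /gz/ is not permitted anywhere in a word."
The remaining constraints (1, 3, 4, 5, 6) are satisfied.

2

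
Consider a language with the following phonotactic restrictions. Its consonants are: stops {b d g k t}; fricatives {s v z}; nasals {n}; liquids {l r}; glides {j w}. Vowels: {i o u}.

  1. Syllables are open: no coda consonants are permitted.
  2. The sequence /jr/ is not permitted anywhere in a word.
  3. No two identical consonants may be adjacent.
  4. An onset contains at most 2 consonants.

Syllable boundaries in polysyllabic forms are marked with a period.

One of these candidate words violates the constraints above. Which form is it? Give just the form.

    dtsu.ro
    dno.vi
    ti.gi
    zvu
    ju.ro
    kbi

dtsu.ro — violates constraint 4: syllable 1 onset /dts/ has 3 consonants (> 2) → illicit
dno.vi — σ1 onset /dn/ (2C), coda /∅/ ok; σ2 onset /v/, coda /∅/ ok → licit
ti.gi — σ1 onset /t/, coda /∅/ ok; σ2 onset /g/, coda /∅/ ok → licit
zvu — σ1 onset /zv/ (2C), coda /∅/ ok → licit
ju.ro — σ1 onset /j/, coda /∅/ ok; σ2 onset /r/, coda /∅/ ok → licit
kbi — σ1 onset /kb/ (2C), coda /∅/ ok → licit

dtsu.ro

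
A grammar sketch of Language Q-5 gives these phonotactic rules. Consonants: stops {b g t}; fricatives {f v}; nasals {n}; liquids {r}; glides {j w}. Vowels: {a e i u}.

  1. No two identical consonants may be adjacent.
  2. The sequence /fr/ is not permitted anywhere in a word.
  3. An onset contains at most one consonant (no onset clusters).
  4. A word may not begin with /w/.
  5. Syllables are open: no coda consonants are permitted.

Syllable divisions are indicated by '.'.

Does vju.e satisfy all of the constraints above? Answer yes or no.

no

vju.e — violates constraint 3: syllable 1 onset /vj/ has 2 consonants (> 1) → illicit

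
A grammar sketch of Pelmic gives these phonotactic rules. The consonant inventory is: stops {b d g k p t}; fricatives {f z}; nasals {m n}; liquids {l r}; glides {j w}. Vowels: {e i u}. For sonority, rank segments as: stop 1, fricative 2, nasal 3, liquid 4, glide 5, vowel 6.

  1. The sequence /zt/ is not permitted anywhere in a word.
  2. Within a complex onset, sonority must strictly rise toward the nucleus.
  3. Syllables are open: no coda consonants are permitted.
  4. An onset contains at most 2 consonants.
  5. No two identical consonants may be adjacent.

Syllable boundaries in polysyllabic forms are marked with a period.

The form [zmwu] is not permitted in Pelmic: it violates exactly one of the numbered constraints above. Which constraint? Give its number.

4

[zmwu]: syllable 1 onset /zmw/ has 3 consonants (> 2).
This is a violation of constraint 4: "An onset contains at most 2 consonants."
The remaining constraints (1, 2, 3, 5) are satisfied.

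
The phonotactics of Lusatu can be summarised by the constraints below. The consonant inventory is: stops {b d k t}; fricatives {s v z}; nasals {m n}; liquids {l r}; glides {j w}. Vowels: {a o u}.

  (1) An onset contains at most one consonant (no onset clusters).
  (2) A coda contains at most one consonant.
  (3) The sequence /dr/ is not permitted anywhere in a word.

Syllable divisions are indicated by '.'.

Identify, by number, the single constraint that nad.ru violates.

3

nad.ru: contains banned sequence /dr/.
This is a violation of constraint 3: "The sequence /dr/ is not permitted anywhere in a word."
The remaining constraints (1, 2) are satisfied.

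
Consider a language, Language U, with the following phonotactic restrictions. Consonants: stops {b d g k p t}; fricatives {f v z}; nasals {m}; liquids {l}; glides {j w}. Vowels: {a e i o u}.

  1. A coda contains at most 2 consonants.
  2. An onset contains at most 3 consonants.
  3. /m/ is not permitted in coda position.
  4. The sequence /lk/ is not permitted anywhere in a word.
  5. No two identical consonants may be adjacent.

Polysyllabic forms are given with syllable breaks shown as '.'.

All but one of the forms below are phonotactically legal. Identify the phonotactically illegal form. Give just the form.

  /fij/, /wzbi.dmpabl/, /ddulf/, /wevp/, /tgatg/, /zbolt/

/fij/ — σ1 onset /f/, coda /j/ ok → phonotactically legal
/wzbi.dmpabl/ — σ1 onset /wzb/ (3C), coda /∅/ ok; σ2 onset /dmp/ (3C), coda /bl/ (2C) ok → phonotactically legal
/ddulf/ — violates constraint 5: adjacent identical consonants /dd/ → phonotactically illegal
/wevp/ — σ1 onset /w/, coda /vp/ (2C) ok → phonotactically legal
/tgatg/ — σ1 onset /tg/ (2C), coda /tg/ (2C) ok → phonotactically legal
/zbolt/ — σ1 onset /zb/ (2C), coda /lt/ (2C) ok → phonotactically legal

/ddulf/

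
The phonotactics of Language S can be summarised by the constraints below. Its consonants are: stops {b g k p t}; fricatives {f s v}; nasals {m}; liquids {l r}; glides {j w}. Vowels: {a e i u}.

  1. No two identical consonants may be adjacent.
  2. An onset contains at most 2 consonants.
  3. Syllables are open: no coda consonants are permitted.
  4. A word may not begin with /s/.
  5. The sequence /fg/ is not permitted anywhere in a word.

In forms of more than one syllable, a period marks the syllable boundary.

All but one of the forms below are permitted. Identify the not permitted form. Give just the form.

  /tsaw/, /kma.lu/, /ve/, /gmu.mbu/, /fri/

/tsaw/

/tsaw/ — violates constraint 3: syllable 1 coda /w/ has 1 consonant (> 0) → not permitted
/kma.lu/ — σ1 onset /km/ (2C), coda /∅/ ok; σ2 onset /l/, coda /∅/ ok → permitted
/ve/ — σ1 onset /v/, coda /∅/ ok → permitted
/gmu.mbu/ — σ1 onset /gm/ (2C), coda /∅/ ok; σ2 onset /mb/ (2C), coda /∅/ ok → permitted
/fri/ — σ1 onset /fr/ (2C), coda /∅/ ok → permitted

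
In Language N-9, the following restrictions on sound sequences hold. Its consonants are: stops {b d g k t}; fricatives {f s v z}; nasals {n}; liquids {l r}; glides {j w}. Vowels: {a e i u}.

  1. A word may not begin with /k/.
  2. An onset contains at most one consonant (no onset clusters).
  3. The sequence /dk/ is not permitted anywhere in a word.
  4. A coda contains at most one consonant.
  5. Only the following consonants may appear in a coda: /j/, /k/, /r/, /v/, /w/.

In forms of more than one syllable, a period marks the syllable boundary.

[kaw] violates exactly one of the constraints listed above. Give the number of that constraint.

[kaw]: word begins with /k/.
This is a violation of constraint 1: "A word may not begin with /k/."
The remaining constraints (2, 3, 4, 5) are satisfied.

1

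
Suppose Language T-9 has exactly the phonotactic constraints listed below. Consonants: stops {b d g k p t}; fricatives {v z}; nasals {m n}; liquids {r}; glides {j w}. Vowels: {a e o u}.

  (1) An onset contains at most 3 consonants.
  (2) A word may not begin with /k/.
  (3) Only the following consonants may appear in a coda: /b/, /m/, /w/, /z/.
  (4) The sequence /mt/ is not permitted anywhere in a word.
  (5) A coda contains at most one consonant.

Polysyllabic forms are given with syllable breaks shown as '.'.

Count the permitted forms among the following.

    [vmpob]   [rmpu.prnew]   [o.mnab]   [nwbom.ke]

[vmpob] — σ1 onset /vmp/ (3C), coda /b/ ok → permitted
[rmpu.prnew] — σ1 onset /rmp/ (3C), coda /∅/ ok; σ2 onset /prn/ (3C), coda /w/ ok → permitted
[o.mnab] — σ1 onset /∅/, coda /∅/ ok; σ2 onset /mn/ (2C), coda /b/ ok → permitted
[nwbom.ke] — σ1 onset /nwb/ (3C), coda /m/ ok; σ2 onset /k/, coda /∅/ ok → permitted
Permitted: [vmpob], [rmpu.prnew], [o.mnab], [nwbom.ke] → 4.

4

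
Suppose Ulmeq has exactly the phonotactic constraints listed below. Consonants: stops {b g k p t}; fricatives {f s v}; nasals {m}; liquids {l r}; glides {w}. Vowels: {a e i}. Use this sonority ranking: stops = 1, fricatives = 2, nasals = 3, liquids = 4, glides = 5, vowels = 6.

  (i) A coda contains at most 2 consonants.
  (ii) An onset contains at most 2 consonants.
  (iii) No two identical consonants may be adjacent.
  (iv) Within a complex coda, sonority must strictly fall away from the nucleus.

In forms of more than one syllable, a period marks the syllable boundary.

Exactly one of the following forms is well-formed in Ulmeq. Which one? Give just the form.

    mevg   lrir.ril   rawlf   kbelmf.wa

mevg

mevg — σ1 onset /m/, coda /vg/ (2→1 falls) ok → well-formed
lrir.ril — violates constraint (iii): adjacent identical consonants /rr/ → ill-formed
rawlf — violates constraint (i): syllable 1 coda /wlf/ has 3 consonants (> 2) → ill-formed
kbelmf.wa — violates constraint (i): syllable 1 coda /lmf/ has 3 consonants (> 2) → ill-formed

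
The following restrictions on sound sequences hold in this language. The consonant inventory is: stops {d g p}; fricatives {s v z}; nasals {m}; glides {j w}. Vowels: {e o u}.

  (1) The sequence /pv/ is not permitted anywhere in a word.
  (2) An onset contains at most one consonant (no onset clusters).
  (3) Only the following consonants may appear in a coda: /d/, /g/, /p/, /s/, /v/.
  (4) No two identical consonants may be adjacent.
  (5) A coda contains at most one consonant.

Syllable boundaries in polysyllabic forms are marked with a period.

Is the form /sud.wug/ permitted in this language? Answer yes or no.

yes

/sud.wug/ — σ1 onset /s/, coda /d/ ok; σ2 onset /w/, coda /g/ ok → permitted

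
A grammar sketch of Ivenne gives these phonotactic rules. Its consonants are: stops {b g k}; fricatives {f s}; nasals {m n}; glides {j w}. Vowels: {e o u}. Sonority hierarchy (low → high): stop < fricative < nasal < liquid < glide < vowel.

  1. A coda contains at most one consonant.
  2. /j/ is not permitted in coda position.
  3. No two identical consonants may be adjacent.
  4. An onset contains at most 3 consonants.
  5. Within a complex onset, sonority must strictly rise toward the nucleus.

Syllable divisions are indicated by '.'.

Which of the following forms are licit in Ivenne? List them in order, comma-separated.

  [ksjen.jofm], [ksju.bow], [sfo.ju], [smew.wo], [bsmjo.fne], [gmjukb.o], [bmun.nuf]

[ksjen.jofm] — violates constraint 1: syllable 2 coda /fm/ has 2 consonants (> 1) → illicit
[ksju.bow] — σ1 onset /ksj/ (1→2→5 rises), coda /∅/ ok; σ2 onset /b/, coda /w/ ok → licit
[sfo.ju] — violates constraint 5: syllable 1 onset /sf/: /s/ (fricative, 2) → /f/ (fricative, 2) does not rise → illicit
[smew.wo] — violates constraint 3: adjacent identical consonants /ww/ → illicit
[bsmjo.fne] — violates constraint 4: syllable 1 onset /bsmj/ has 4 consonants (> 3) → illicit
[gmjukb.o] — violates constraint 1: syllable 1 coda /kb/ has 2 consonants (> 1) → illicit
[bmun.nuf] — violates constraint 3: adjacent identical consonants /nn/ → illicit

[ksju.bow]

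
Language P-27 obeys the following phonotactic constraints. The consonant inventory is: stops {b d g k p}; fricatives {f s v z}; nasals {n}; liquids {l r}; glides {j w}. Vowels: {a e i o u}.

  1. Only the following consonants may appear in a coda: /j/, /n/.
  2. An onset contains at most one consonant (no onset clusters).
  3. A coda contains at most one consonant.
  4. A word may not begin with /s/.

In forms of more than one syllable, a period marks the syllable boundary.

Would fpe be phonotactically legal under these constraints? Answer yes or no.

fpe — violates constraint 2: syllable 1 onset /fp/ has 2 consonants (> 1) → phonotactically illegal

no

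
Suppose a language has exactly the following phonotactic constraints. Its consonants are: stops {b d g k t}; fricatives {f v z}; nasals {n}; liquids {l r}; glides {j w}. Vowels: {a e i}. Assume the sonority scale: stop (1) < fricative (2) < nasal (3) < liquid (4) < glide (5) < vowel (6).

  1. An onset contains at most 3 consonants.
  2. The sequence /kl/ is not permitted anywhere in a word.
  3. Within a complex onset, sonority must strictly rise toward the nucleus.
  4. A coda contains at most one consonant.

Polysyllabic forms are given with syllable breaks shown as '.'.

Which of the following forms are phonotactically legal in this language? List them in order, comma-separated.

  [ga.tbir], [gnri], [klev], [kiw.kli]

[ga.tbir] — violates constraint 3: syllable 2 onset /tb/: /t/ (stop, 1) → /b/ (stop, 1) does not rise → phonotactically illegal
[gnri] — σ1 onset /gnr/ (1→3→4 rises), coda /∅/ ok → phonotactically legal
[klev] — violates constraint 2: contains banned sequence /kl/ → phonotactically illegal
[kiw.kli] — violates constraint 2: contains banned sequence /kl/ → phonotactically illegal

[gnri]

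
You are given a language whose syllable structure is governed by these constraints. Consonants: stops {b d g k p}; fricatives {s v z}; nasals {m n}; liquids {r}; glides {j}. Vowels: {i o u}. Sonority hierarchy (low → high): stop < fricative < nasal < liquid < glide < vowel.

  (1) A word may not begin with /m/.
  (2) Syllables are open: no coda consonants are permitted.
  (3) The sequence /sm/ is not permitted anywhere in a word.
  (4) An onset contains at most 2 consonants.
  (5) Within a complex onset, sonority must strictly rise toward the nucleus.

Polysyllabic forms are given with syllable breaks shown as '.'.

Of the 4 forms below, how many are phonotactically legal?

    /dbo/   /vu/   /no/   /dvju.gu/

2

/dbo/ — violates constraint 5: syllable 1 onset /db/: /d/ (stop, 1) → /b/ (stop, 1) does not rise → phonotactically illegal
/vu/ — σ1 onset /v/, coda /∅/ ok → phonotactically legal
/no/ — σ1 onset /n/, coda /∅/ ok → phonotactically legal
/dvju.gu/ — violates constraint 4: syllable 1 onset /dvj/ has 3 consonants (> 2) → phonotactically illegal
Phonotactically legal: /vu/, /no/ → 2.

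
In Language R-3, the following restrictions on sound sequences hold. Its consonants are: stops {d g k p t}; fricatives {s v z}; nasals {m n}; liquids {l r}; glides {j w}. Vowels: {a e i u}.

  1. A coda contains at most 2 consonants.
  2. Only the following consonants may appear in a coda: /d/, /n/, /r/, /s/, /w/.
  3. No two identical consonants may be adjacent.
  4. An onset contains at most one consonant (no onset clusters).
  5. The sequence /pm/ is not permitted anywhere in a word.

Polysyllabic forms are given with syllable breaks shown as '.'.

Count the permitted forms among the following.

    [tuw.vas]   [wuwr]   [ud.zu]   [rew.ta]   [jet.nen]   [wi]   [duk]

5

[tuw.vas] — σ1 onset /t/, coda /w/ ok; σ2 onset /v/, coda /s/ ok → permitted
[wuwr] — σ1 onset /w/, coda /wr/ (2C) ok → permitted
[ud.zu] — σ1 onset /∅/, coda /d/ ok; σ2 onset /z/, coda /∅/ ok → permitted
[rew.ta] — σ1 onset /r/, coda /w/ ok; σ2 onset /t/, coda /∅/ ok → permitted
[jet.nen] — violates constraint 2: syllable 1 coda contains /t/, which is not a licensed coda consonant → not permitted
[wi] — σ1 onset /w/, coda /∅/ ok → permitted
[duk] — violates constraint 2: syllable 1 coda contains /k/, which is not a licensed coda consonant → not permitted
Permitted: [tuw.vas], [wuwr], [ud.zu], [rew.ta], [wi] → 5.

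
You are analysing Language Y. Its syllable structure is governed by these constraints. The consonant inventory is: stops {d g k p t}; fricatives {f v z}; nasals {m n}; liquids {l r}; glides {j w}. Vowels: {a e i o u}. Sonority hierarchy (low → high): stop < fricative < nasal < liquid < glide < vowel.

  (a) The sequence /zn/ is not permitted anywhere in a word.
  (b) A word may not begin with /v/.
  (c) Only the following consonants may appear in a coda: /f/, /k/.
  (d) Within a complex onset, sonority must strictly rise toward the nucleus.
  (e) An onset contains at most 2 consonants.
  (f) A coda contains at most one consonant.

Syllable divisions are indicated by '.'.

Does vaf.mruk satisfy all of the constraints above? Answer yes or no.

vaf.mruk — violates constraint (b): word begins with /v/ → phonotactically illegal

no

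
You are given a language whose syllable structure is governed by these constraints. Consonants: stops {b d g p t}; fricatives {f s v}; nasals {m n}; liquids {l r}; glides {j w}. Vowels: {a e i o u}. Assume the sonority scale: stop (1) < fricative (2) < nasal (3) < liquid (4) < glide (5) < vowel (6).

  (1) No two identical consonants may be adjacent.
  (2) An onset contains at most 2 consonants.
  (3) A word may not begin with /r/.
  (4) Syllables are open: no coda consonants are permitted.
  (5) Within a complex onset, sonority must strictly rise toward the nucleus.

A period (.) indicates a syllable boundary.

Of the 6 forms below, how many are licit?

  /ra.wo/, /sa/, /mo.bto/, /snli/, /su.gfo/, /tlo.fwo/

3

/ra.wo/ — violates constraint 3: word begins with /r/ → illicit
/sa/ — σ1 onset /s/, coda /∅/ ok → licit
/mo.bto/ — violates constraint 5: syllable 2 onset /bt/: /b/ (stop, 1) → /t/ (stop, 1) does not rise → illicit
/snli/ — violates constraint 2: syllable 1 onset /snl/ has 3 consonants (> 2) → illicit
/su.gfo/ — σ1 onset /s/, coda /∅/ ok; σ2 onset /gf/ (1→2 rises), coda /∅/ ok → licit
/tlo.fwo/ — σ1 onset /tl/ (1→4 rises), coda /∅/ ok; σ2 onset /fw/ (2→5 rises), coda /∅/ ok → licit
Licit: /sa/, /su.gfo/, /tlo.fwo/ → 3.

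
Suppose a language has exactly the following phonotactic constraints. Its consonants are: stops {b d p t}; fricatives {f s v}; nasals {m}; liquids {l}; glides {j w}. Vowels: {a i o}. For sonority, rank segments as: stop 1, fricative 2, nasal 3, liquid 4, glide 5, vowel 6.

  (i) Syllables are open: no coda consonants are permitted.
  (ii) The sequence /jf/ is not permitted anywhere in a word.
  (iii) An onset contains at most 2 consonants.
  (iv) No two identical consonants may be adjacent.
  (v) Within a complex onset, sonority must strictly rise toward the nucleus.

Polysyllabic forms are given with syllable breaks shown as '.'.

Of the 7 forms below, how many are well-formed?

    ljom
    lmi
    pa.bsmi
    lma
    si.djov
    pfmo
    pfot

ljom — violates constraint (i): syllable 1 coda /m/ has 1 consonant (> 0) → ill-formed
lmi — violates constraint (v): syllable 1 onset /lm/: /l/ (liquid, 4) → /m/ (nasal, 3) does not rise → ill-formed
pa.bsmi — violates constraint (iii): syllable 2 onset /bsm/ has 3 consonants (> 2) → ill-formed
lma — violates constraint (v): syllable 1 onset /lm/: /l/ (liquid, 4) → /m/ (nasal, 3) does not rise → ill-formed
si.djov — violates constraint (i): syllable 2 coda /v/ has 1 consonant (> 0) → ill-formed
pfmo — violates constraint (iii): syllable 1 onset /pfm/ has 3 consonants (> 2) → ill-formed
pfot — violates constraint (i): syllable 1 coda /t/ has 1 consonant (> 0) → ill-formed
No form is well-formed → 0.

0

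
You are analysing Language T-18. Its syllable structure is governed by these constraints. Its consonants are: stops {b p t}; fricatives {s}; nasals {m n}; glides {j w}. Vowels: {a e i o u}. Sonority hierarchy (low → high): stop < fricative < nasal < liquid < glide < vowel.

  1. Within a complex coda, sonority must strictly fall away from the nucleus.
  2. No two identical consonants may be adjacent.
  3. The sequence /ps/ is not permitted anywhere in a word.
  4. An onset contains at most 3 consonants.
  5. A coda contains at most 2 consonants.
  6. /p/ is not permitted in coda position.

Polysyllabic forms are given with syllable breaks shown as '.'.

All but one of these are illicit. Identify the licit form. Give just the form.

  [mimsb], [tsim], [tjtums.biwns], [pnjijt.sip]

[mimsb] — violates constraint 5: syllable 1 coda /msb/ has 3 consonants (> 2) → illicit
[tsim] — σ1 onset /ts/ (2C), coda /m/ ok → licit
[tjtums.biwns] — violates constraint 5: syllable 2 coda /wns/ has 3 consonants (> 2) → illicit
[pnjijt.sip] — violates constraint 6: syllable 2 coda contains /p/ → illicit

[tsim]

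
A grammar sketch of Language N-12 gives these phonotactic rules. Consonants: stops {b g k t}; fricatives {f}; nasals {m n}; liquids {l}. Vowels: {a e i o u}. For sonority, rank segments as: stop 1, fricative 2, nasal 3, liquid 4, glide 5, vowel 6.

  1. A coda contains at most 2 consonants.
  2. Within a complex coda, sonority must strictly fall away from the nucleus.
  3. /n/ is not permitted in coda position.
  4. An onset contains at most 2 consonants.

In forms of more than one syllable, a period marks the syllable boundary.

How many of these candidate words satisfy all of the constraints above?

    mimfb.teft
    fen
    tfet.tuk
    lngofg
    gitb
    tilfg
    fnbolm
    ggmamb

mimfb.teft — violates constraint 1: syllable 1 coda /mfb/ has 3 consonants (> 2) → ill-formed
fen — violates constraint 3: syllable 1 coda contains /n/ → ill-formed
tfet.tuk — σ1 onset /tf/ (2C), coda /t/ ok; σ2 onset /t/, coda /k/ ok → well-formed
lngofg — violates constraint 4: syllable 1 onset /lng/ has 3 consonants (> 2) → ill-formed
gitb — violates constraint 2: syllable 1 coda /tb/: /t/ (stop, 1) → /b/ (stop, 1) does not fall → ill-formed
tilfg — violates constraint 1: syllable 1 coda /lfg/ has 3 consonants (> 2) → ill-formed
fnbolm — violates constraint 4: syllable 1 onset /fnb/ has 3 consonants (> 2) → ill-formed
ggmamb — violates constraint 4: syllable 1 onset /ggm/ has 3 consonants (> 2) → ill-formed
Well-formed: tfet.tuk → 1.

1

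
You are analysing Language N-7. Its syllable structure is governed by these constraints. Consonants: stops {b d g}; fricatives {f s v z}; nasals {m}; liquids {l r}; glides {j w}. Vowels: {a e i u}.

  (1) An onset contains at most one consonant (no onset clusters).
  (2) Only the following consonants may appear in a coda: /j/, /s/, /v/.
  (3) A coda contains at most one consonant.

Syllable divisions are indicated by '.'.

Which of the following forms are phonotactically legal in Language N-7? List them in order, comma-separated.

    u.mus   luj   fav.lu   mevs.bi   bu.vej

u.mus, luj, fav.lu, bu.vej

u.mus — σ1 onset /∅/, coda /∅/ ok; σ2 onset /m/, coda /s/ ok → phonotactically legal
luj — σ1 onset /l/, coda /j/ ok → phonotactically legal
fav.lu — σ1 onset /f/, coda /v/ ok; σ2 onset /l/, coda /∅/ ok → phonotactically legal
mevs.bi — violates constraint 3: syllable 1 coda /vs/ has 2 consonants (> 1) → phonotactically illegal
bu.vej — σ1 onset /b/, coda /∅/ ok; σ2 onset /v/, coda /j/ ok → phonotactically legal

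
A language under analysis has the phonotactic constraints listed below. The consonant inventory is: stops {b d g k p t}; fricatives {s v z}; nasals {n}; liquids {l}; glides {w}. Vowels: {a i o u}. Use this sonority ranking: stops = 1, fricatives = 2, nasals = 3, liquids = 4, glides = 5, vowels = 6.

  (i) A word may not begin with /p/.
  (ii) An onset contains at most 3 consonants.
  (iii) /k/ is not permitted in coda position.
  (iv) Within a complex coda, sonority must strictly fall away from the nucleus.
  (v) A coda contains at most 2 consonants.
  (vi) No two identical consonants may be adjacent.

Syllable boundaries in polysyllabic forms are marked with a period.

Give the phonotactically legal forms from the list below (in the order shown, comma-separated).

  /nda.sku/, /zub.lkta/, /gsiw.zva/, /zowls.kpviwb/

/nda.sku/ — σ1 onset /nd/ (2C), coda /∅/ ok; σ2 onset /sk/ (2C), coda /∅/ ok → phonotactically legal
/zub.lkta/ — σ1 onset /z/, coda /b/ ok; σ2 onset /lkt/ (3C), coda /∅/ ok → phonotactically legal
/gsiw.zva/ — σ1 onset /gs/ (2C), coda /w/ ok; σ2 onset /zv/ (2C), coda /∅/ ok → phonotactically legal
/zowls.kpviwb/ — violates constraint (v): syllable 1 coda /wls/ has 3 consonants (> 2) → phonotactically illegal

/nda.sku/, /zub.lkta/, /gsiw.zva/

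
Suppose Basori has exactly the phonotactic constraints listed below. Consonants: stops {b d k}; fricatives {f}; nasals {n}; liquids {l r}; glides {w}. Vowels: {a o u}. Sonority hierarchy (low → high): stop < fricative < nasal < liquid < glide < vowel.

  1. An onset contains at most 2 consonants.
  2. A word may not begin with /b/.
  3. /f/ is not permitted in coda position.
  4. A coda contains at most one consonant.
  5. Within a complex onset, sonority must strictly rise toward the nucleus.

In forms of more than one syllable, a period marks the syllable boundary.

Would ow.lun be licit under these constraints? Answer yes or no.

yes

ow.lun — σ1 onset /∅/, coda /w/ ok; σ2 onset /l/, coda /n/ ok → licit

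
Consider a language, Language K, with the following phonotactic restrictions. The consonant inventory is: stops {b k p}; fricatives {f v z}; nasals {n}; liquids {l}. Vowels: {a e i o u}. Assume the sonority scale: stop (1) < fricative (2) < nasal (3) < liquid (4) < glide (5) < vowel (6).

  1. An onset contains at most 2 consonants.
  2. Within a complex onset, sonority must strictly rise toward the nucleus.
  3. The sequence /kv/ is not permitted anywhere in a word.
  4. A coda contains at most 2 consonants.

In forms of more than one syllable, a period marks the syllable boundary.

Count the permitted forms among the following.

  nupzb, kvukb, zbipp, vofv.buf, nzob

nupzb — violates constraint 4: syllable 1 coda /pzb/ has 3 consonants (> 2) → not permitted
kvukb — violates constraint 3: contains banned sequence /kv/ → not permitted
zbipp — violates constraint 2: syllable 1 onset /zb/: /z/ (fricative, 2) → /b/ (stop, 1) does not rise → not permitted
vofv.buf — σ1 onset /v/, coda /fv/ (2C) ok; σ2 onset /b/, coda /f/ ok → permitted
nzob — violates constraint 2: syllable 1 onset /nz/: /n/ (nasal, 3) → /z/ (fricative, 2) does not rise → not permitted
Permitted: vofv.buf → 1.

1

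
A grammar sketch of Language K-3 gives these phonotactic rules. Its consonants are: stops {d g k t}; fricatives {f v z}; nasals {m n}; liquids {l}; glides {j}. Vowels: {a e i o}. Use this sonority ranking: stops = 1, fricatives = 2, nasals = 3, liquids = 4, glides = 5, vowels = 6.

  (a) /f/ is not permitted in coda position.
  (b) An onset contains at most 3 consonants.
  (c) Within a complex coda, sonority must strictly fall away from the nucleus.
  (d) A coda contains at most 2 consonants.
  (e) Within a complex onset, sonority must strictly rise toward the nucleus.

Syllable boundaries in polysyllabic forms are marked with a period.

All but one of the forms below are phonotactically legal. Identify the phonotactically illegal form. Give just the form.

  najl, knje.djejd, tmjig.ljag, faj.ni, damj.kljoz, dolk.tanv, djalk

damj.kljoz

najl — σ1 onset /n/, coda /jl/ (5→4 falls) ok → phonotactically legal
knje.djejd — σ1 onset /knj/ (1→3→5 rises), coda /∅/ ok; σ2 onset /dj/ (1→5 rises), coda /jd/ (5→1 falls) ok → phonotactically legal
tmjig.ljag — σ1 onset /tmj/ (1→3→5 rises), coda /g/ ok; σ2 onset /lj/ (4→5 rises), coda /g/ ok → phonotactically legal
faj.ni — σ1 onset /f/, coda /j/ ok; σ2 onset /n/, coda /∅/ ok → phonotactically legal
damj.kljoz — violates constraint (c): syllable 1 coda /mj/: /m/ (nasal, 3) → /j/ (glide, 5) does not fall → phonotactically illegal
dolk.tanv — σ1 onset /d/, coda /lk/ (4→1 falls) ok; σ2 onset /t/, coda /nv/ (3→2 falls) ok → phonotactically legal
djalk — σ1 onset /dj/ (1→5 rises), coda /lk/ (4→1 falls) ok → phonotactically legal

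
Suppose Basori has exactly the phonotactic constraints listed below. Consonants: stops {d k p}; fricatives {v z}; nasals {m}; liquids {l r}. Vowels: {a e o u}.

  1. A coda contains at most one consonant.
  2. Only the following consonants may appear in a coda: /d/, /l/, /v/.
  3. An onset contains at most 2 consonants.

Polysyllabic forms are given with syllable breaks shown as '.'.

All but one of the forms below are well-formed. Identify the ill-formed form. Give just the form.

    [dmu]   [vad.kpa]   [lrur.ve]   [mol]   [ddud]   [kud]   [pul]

[lrur.ve]

[dmu] — σ1 onset /dm/ (2C), coda /∅/ ok → well-formed
[vad.kpa] — σ1 onset /v/, coda /d/ ok; σ2 onset /kp/ (2C), coda /∅/ ok → well-formed
[lrur.ve] — violates constraint 2: syllable 1 coda contains /r/, which is not a licensed coda consonant → ill-formed
[mol] — σ1 onset /m/, coda /l/ ok → well-formed
[ddud] — σ1 onset /dd/ (2C), coda /d/ ok → well-formed
[kud] — σ1 onset /k/, coda /d/ ok → well-formed
[pul] — σ1 onset /p/, coda /l/ ok → well-formed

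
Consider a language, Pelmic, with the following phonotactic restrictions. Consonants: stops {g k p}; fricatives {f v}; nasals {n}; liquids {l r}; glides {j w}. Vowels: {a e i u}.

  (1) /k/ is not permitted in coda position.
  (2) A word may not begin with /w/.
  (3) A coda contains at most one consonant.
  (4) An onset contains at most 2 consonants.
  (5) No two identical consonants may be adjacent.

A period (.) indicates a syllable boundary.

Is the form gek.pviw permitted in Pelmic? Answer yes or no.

gek.pviw — violates constraint 1: syllable 1 coda contains /k/ → not permitted

no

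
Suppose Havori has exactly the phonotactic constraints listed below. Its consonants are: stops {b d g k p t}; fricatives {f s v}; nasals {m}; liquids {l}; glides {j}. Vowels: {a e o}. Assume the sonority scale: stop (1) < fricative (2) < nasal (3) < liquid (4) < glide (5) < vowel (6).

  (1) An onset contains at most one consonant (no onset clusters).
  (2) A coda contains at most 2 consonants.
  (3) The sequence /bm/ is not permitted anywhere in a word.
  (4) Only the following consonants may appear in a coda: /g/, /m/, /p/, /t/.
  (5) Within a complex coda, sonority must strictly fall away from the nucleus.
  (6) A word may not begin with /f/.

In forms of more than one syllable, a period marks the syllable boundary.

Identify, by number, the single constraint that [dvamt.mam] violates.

1

[dvamt.mam]: syllable 1 onset /dv/ has 2 consonants (> 1).
This is a violation of constraint 1: "An onset contains at most one consonant (no onset clusters)."
The remaining constraints (2, 3, 4, 5, 6) are satisfied.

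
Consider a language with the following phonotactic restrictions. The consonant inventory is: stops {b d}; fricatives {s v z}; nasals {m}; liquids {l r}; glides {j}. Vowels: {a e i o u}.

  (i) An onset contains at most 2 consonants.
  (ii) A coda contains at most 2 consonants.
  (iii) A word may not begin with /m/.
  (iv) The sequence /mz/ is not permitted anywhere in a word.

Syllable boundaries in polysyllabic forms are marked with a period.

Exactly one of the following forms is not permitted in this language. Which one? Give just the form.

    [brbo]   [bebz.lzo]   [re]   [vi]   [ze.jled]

[brbo] — violates constraint (i): syllable 1 onset /brb/ has 3 consonants (> 2) → not permitted
[bebz.lzo] — σ1 onset /b/, coda /bz/ (2C) ok; σ2 onset /lz/ (2C), coda /∅/ ok → permitted
[re] — σ1 onset /r/, coda /∅/ ok → permitted
[vi] — σ1 onset /v/, coda /∅/ ok → permitted
[ze.jled] — σ1 onset /z/, coda /∅/ ok; σ2 onset /jl/ (2C), coda /d/ ok → permitted

[brbo]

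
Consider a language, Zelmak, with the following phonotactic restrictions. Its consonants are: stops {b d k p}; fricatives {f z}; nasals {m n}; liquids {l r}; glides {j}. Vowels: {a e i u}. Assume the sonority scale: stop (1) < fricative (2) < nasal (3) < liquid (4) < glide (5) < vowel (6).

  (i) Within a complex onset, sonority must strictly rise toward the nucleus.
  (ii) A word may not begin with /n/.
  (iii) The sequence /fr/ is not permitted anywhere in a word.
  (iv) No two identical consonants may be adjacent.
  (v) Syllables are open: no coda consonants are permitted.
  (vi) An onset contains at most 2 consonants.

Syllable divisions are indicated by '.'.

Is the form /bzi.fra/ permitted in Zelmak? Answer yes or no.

/bzi.fra/ — violates constraint (iii): contains banned sequence /fr/ → not permitted

no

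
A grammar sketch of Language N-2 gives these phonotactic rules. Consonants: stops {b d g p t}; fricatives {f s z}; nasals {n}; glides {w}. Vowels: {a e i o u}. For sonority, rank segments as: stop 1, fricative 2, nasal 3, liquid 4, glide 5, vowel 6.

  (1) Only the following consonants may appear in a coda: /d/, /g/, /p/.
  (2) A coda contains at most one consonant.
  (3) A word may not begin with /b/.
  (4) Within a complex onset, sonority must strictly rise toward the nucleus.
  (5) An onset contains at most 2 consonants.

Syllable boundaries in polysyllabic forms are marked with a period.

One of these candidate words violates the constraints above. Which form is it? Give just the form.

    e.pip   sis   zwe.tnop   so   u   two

sis

e.pip — σ1 onset /∅/, coda /∅/ ok; σ2 onset /p/, coda /p/ ok → licit
sis — violates constraint 1: syllable 1 coda contains /s/, which is not a licensed coda consonant → illicit
zwe.tnop — σ1 onset /zw/ (2→5 rises), coda /∅/ ok; σ2 onset /tn/ (1→3 rises), coda /p/ ok → licit
so — σ1 onset /s/, coda /∅/ ok → licit
u — σ1 onset /∅/, coda /∅/ ok → licit
two — σ1 onset /tw/ (1→5 rises), coda /∅/ ok → licit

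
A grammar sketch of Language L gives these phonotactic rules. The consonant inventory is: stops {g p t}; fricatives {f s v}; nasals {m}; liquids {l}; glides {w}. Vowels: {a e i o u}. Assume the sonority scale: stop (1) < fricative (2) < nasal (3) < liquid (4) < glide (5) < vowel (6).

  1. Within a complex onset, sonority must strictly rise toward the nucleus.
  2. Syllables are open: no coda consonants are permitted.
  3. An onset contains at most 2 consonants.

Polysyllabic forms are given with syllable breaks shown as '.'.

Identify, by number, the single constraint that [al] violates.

[al]: syllable 1 coda /l/ has 1 consonant (> 0).
This is a violation of constraint 2: "Syllables are open: no coda consonants are permitted."
The remaining constraints (1, 3) are satisfied.

2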